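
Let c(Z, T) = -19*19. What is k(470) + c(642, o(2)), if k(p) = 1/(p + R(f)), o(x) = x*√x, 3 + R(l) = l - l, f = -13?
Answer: -168586/467 ≈ -361.00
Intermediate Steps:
R(l) = -3 (R(l) = -3 + (l - l) = -3 + 0 = -3)
o(x) = x^(3/2)
c(Z, T) = -361
k(p) = 1/(-3 + p) (k(p) = 1/(p - 3) = 1/(-3 + p))
k(470) + c(642, o(2)) = 1/(-3 + 470) - 361 = 1/467 - 361 = -168586/467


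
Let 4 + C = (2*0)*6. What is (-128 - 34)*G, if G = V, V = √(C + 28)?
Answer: -324*√6 ≈ -793.63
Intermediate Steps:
C = -4 (C = -4 + (2*0)*6 = -4 + 0*6 = -4 + 0 = -4)
V = 2*√6 (V = √(-4 + 28) = √24 = 2*√6 ≈ 4.8990)
G = 2*√6 ≈ 4.8990
(-128 - 34)*G = (-128 - 34)*(2*√6) = -324*√6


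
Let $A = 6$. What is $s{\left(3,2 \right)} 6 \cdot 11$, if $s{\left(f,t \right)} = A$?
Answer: $396$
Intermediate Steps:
$s{\left(f,t \right)} = 6$
$s{\left(3,2 \right)} 6 \cdot 11 = 6 \cdot 6 \cdot 11 = 36 \cdot 11 = 396$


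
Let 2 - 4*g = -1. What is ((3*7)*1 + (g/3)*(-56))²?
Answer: 49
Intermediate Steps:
g = ¾ (g = ½ - ¼*(-1) = ½ + ¼ = ¾ ≈ 0.75000)
((3*7)*1 + (g/3)*(-56))² = ((3*7)*1 + ((¾)/3)*(-56))² = (21*1 + ((¾)*(⅓))*(-56))² = (21 + (¼)*(-56))² = (21 - 14)² = 7² = 49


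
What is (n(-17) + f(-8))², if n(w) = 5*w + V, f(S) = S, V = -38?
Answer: 17161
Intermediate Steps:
n(w) = -38 + 5*w (n(w) = 5*w - 38 = -38 + 5*w)
(n(-17) + f(-8))² = ((-38 + 5*(-17)) - 8)² = ((-38 - 85) - 8)² = (-123 - 8)² = (-131)² = 17161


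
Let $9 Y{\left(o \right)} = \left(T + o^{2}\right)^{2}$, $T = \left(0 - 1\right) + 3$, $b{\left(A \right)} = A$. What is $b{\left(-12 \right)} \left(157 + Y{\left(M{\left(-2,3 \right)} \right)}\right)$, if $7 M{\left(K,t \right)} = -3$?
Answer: $- \frac{13616248}{7203} \approx -1890.4$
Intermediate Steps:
$M{\left(K,t \right)} = - \frac{3}{7}$ ($M{\left(K,t \right)} = \frac{1}{7} \left(-3\right) = - \frac{3}{7}$)
$T = 2$ ($T = -1 + 3 = 2$)
$Y{\left(o \right)} = \frac{\left(2 + o^{2}\right)^{2}}{9}$
$b{\left(-12 \right)} \left(157 + Y{\left(M{\left(-2,3 \right)} \right)}\right) = - 12 \left(157 + \frac{\left(2 + \left(- \frac{3}{7}\right)^{2}\right)^{2}}{9}\right) = - 12 \left(157 + \frac{\left(2 + \frac{9}{49}\right)^{2}}{9}\right) = - 12 \left(157 + \frac{\left(\frac{107}{49}\right)^{2}}{9}\right) = - 12 \left(157 + \frac{1}{9} \cdot \frac{11449}{2401}\right) = - 12 \left(157 + \frac{11449}{21609}\right) = \left(-12\right) \frac{3404062}{21609} = - \frac{13616248}{7203}$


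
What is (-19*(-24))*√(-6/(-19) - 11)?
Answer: 24*I*√3857 ≈ 1490.5*I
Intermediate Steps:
(-19*(-24))*√(-6/(-19) - 11) = 456*√(-6*(-1/19) - 11) = 456*√(6/19 - 11) = 456*√(-203/19) = 456*(I*√3857/19) = 24*I*√3857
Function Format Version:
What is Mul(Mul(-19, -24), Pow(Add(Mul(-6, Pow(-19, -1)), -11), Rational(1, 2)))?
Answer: Mul(24, I, Pow(3857, Rational(1, 2))) ≈ Mul(1490.5, I)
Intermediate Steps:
Mul(Mul(-19, -24), Pow(Add(Mul(-6, Pow(-19, -1)), -11), Rational(1, 2))) = Mul(456, Pow(Add(Mul(-6, Rational(-1, 19)), -11), Rational(1, 2))) = Mul(456, Pow(Add(Rational(6, 19), -11), Rational(1, 2))) = Mul(456, Pow(Rational(-203, 19), Rational(1, 2))) = Mul(456, Mul(Rational(1, 19), I, Pow(3857, Rational(1, 2)))) = Mul(24, I, Pow(3857, Rational(1, 2)))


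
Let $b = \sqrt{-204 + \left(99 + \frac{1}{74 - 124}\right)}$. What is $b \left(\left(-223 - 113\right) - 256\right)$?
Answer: $- \frac{296 i \sqrt{10502}}{5} \approx - 6066.8 i$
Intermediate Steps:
$b = \frac{i \sqrt{10502}}{10}$ ($b = \sqrt{-204 + \left(99 + \frac{1}{-50}\right)} = \sqrt{-204 + \left(99 - \frac{1}{50}\right)} = \sqrt{-204 + \frac{4949}{50}} = \sqrt{- \frac{5251}{50}} = \frac{i \sqrt{10502}}{10} \approx 10.248 i$)
$b \left(\left(-223 - 113\right) - 256\right) = \frac{i \sqrt{10502}}{10} \left(\left(-223 - 113\right) - 256\right) = \frac{i \sqrt{10502}}{10} \left(-336 - 256\right) = \frac{i \sqrt{10502}}{10} \left(-592\right) = - \frac{296 i \sqrt{10502}}{5}$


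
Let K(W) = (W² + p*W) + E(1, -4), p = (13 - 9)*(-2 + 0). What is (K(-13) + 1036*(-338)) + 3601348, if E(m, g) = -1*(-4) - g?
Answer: 3251461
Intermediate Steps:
E(m, g) = 4 - g
p = -8 (p = 4*(-2) = -8)
K(W) = 8 + W² - 8*W (K(W) = (W² - 8*W) + (4 - 1*(-4)) = (W² - 8*W) + (4 + 4) = (W² - 8*W) + 8 = 8 + W² - 8*W)
(K(-13) + 1036*(-338)) + 3601348 = ((8 + (-13)² - 8*(-13)) + 1036*(-338)) + 3601348 = ((8 + 169 + 104) - 350168) + 3601348 = (281 - 350168) + 3601348 = -349887 + 3601348 = 3251461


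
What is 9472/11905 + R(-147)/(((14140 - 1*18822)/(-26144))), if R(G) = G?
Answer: -22854283568/27869605 ≈ -820.04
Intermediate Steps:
9472/11905 + R(-147)/(((14140 - 1*18822)/(-26144))) = 9472/11905 - 147*(-26144/(14140 - 1*18822)) = 9472*(1/11905) - 147*(-26144/(14140 - 18822)) = 9472/11905 - 147/((-4682*(-1/26144))) = 9472/11905 - 147/2341/13072 = 9472/11905 - 147*13072/2341 = 9472/11905 - 1921584/2341 = -22854283568/27869605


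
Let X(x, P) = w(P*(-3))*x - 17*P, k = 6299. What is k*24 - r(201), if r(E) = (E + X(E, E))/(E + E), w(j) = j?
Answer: 302971/2 ≈ 1.5149e+5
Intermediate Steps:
X(x, P) = -17*P - 3*P*x (X(x, P) = (P*(-3))*x - 17*P = (-3*P)*x - 17*P = -3*P*x - 17*P = -17*P - 3*P*x)
r(E) = (E + E*(-17 - 3*E))/(2*E) (r(E) = (E + E*(-17 - 3*E))/(E + E) = (E + E*(-17 - 3*E))/((2*E)) = (E + E*(-17 - 3*E))*(1/(2*E)) = (E + E*(-17 - 3*E))/(2*E))
k*24 - r(201) = 6299*24 - (-8 - 3/2*201) = 151176 - (-8 - 603/2) = 151176 - 1*(-619/2) = 151176 + 619/2 = 302971/2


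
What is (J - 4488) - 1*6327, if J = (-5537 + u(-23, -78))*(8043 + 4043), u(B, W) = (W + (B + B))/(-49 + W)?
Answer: -8498737955/127 ≈ -6.6919e+7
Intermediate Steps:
u(B, W) = (W + 2*B)/(-49 + W)
J = -8497364450/127 (J = (-5537 + (-78 + 2*(-23))/(-49 - 78))*(8043 + 4043) = (-5537 + (-78 - 46)/(-127))*12086 = (-5537 - 1/127*(-124))*12086 = (-5537 + 124/127)*12086 = -703075/127*12086 = -8497364450/127 ≈ -6.6908e+7)
(J - 4488) - 1*6327 = (-8497364450/127 - 4488) - 1*6327 = -8497934426/127 - 6327 = -8498737955/127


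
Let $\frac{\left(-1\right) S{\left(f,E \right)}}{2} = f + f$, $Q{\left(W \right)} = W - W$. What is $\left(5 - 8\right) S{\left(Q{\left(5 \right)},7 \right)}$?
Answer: $0$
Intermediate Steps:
$Q{\left(W \right)} = 0$
$S{\left(f,E \right)} = - 4 f$ ($S{\left(f,E \right)} = - 2 \left(f + f\right) = - 2 \cdot 2 f = - 4 f$)
$\left(5 - 8\right) S{\left(Q{\left(5 \right)},7 \right)} = \left(5 - 8\right) \left(\left(-4\right) 0\right) = \left(-3\right) 0 = 0$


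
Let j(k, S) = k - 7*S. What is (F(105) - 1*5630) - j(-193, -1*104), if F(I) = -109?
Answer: -6274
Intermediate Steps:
(F(105) - 1*5630) - j(-193, -1*104) = (-109 - 1*5630) - (-193 - (-7)*104) = (-109 - 5630) - (-193 - 7*(-104)) = -5739 - (-193 + 728) = -5739 - 1*535 = -5739 - 535 = -6274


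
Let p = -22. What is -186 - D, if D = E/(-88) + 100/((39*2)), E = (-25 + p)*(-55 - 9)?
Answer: -65680/429 ≈ -153.10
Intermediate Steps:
E = 3008 (E = (-25 - 22)*(-55 - 9) = -47*(-64) = 3008)
D = -14114/429 (D = 3008/(-88) + 100/((39*2)) = 3008*(-1/88) + 100/78 = -376/11 + 100*(1/78) = -376/11 + 50/39 = -14114/429 ≈ -32.900)
-186 - D = -186 - 1*(-14114/429) = -186 + 14114/429 = -65680/429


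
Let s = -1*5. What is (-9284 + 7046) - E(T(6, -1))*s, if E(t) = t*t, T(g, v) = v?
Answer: -2233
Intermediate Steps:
s = -5
E(t) = t²
(-9284 + 7046) - E(T(6, -1))*s = (-9284 + 7046) - (-1)²*(-5) = -2238 - (-5) = -2238 - 1*(-5) = -2238 + 5 = -2233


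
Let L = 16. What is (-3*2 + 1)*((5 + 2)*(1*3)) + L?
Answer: -89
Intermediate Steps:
(-3*2 + 1)*((5 + 2)*(1*3)) + L = (-3*2 + 1)*((5 + 2)*(1*3)) + 16 = (-6 + 1)*(7*3) + 16 = -5*21 + 16 = -105 + 16 = -89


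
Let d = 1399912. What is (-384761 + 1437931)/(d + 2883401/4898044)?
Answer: 5158472999480/6856833455529 ≈ 0.75231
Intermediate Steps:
(-384761 + 1437931)/(d + 2883401/4898044) = (-384761 + 1437931)/(1399912 + 2883401/4898044) = 1053170/(1399912 + 2883401*(1/4898044)) = 1053170/(1399912 + 2883401/4898044) = 1053170/(6856833455529/4898044) = 1053170*(4898044/6856833455529) = 5158472999480/6856833455529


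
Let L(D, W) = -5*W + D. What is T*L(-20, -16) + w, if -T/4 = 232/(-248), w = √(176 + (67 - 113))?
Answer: 6960/31 + √130 ≈ 235.92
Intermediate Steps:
L(D, W) = D - 5*W
w = √130 (w = √(176 - 46) = √130 ≈ 11.402)
T = 116/31 (T = -928/(-248) = -928*(-1)/248 = -4*(-29/31) = 116/31 ≈ 3.7419)
T*L(-20, -16) + w = 116*(-20 - 5*(-16))/31 + √130 = 116*(-20 + 80)/31 + √130 = (116/31)*60 + √130 = 6960/31 + √130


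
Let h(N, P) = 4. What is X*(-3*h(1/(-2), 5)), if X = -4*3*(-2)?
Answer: -288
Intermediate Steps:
X = 24 (X = -12*(-2) = 24)
X*(-3*h(1/(-2), 5)) = 24*(-3*4) = 24*(-12) = -288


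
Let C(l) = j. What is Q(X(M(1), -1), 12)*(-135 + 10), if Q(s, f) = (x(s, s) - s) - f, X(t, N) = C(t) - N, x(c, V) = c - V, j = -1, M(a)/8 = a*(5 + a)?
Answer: 1500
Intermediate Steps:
M(a) = 8*a*(5 + a) (M(a) = 8*(a*(5 + a)) = 8*a*(5 + a))
C(l) = -1
X(t, N) = -1 - N
Q(s, f) = -f - s (Q(s, f) = ((s - s) - s) - f = (0 - s) - f = -s - f = -f - s)
Q(X(M(1), -1), 12)*(-135 + 10) = (-1*12 - (-1 - 1*(-1)))*(-135 + 10) = (-12 - (-1 + 1))*(-125) = (-12 - 1*0)*(-125) = (-12 + 0)*(-125) = -12*(-125) = 1500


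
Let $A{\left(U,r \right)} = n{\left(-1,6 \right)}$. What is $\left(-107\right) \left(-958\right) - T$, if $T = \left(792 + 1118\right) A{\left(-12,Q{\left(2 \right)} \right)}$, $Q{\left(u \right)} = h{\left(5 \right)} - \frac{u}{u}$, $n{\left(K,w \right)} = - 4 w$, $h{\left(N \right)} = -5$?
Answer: $148346$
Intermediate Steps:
$Q{\left(u \right)} = -6$ ($Q{\left(u \right)} = -5 - \frac{u}{u} = -5 - 1 = -6$)
$A{\left(U,r \right)} = -24$ ($A{\left(U,r \right)} = \left(-4\right) 6 = -24$)
$T = -45840$ ($T = \left(792 + 1118\right) \left(-24\right) = 1910 \left(-24\right) = -45840$)
$\left(-107\right) \left(-958\right) - T = \left(-107\right) \left(-958\right) - -45840 = 102506 + 45840 = 148346$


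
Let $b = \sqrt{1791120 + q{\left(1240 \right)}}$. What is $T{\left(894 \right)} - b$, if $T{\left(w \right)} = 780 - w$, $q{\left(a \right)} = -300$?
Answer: $-114 - 6 \sqrt{49745} \approx -1452.2$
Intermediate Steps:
$b = 6 \sqrt{49745}$ ($b = \sqrt{1791120 - 300} = \sqrt{1790820} = 6 \sqrt{49745} \approx 1338.2$)
$T{\left(894 \right)} - b = \left(780 - 894\right) - 6 \sqrt{49745} = -114 - 6 \sqrt{49745}$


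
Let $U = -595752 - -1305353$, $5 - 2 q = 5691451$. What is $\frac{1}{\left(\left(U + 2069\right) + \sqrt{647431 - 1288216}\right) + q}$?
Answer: $- \frac{711351}{1518060949198} - \frac{i \sqrt{640785}}{4554182847594} \approx -4.6859 \cdot 10^{-7} - 1.7577 \cdot 10^{-10} i$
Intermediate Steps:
$q = -2845723$ ($q = \frac{5}{2} - \frac{5691451}{2} = -2845723$)
$U = 709601$ ($U = -595752 + 1305353 = 709601$)
$\frac{1}{\left(\left(U + 2069\right) + \sqrt{647431 - 1288216}\right) + q} = \frac{1}{\left(\left(709601 + 2069\right) + \sqrt{647431 - 1288216}\right) - 2845723} = \frac{1}{\left(711670 + \sqrt{-640785}\right) - 2845723} = \frac{1}{\left(711670 + i \sqrt{640785}\right) - 2845723} = \frac{1}{-2134053 + i \sqrt{640785}}$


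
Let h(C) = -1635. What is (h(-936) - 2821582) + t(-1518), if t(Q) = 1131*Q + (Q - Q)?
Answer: -4540075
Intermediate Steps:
t(Q) = 1131*Q (t(Q) = 1131*Q + 0 = 1131*Q)
(h(-936) - 2821582) + t(-1518) = (-1635 - 2821582) + 1131*(-1518) = -2823217 - 1716858 = -4540075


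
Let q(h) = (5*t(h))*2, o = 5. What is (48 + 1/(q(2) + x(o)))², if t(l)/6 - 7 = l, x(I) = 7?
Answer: 689430049/299209 ≈ 2304.2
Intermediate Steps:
t(l) = 42 + 6*l
q(h) = 420 + 60*h (q(h) = (5*(42 + 6*h))*2 = (210 + 30*h)*2 = 420 + 60*h)
(48 + 1/(q(2) + x(o)))² = (48 + 1/((420 + 60*2) + 7))² = (48 + 1/((420 + 120) + 7))² = (48 + 1/(540 + 7))² = (48 + 1/547)² = (26257/547)² = 689430049/299209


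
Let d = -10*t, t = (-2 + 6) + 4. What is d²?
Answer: 6400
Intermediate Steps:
t = 8 (t = 4 + 4 = 8)
d = -80 (d = -10*8 = -80)
d² = (-80)² = 6400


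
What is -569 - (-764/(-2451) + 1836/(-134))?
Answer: -91240643/164217 ≈ -555.61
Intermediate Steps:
-569 - (-764/(-2451) + 1836/(-134)) = -569 - (-764*(-1/2451) + 1836*(-1/134)) = -569 - (764/2451 - 918/67) = -569 - 1*(-2198830/164217) = -569 + 2198830/164217 = -91240643/164217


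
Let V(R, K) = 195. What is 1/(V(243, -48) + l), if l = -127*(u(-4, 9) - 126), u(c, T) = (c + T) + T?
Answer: 1/14419 ≈ 6.9353e-5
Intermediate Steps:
u(c, T) = c + 2*T (u(c, T) = (T + c) + T = c + 2*T)
l = 14224 (l = -127*((-4 + 2*9) - 126) = -127*((-4 + 18) - 126) = -127*(14 - 126) = -127*(-112) = 14224)
1/(V(243, -48) + l) = 1/(195 + 14224) = 1/14419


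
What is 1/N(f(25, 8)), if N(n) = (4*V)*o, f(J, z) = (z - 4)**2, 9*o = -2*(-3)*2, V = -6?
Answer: -1/32 ≈ -0.031250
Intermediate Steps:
o = 4/3 (o = (-2*(-3)*2)/9 = (6*2)/9 = (1/9)*12 = 4/3 ≈ 1.3333)
f(J, z) = (-4 + z)**2
N(n) = -32 (N(n) = (4*(-6))*(4/3) = -24*4/3 = -32)
1/N(f(25, 8)) = 1/(-32) = -1/32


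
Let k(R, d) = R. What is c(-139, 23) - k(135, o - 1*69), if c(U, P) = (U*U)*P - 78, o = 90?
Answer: 444170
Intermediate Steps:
c(U, P) = -78 + P*U² (c(U, P) = U²*P - 78 = P*U² - 78 = -78 + P*U²)
c(-139, 23) - k(135, o - 1*69) = (-78 + 23*(-139)²) - 1*135 = (-78 + 23*19321) - 135 = (-78 + 444383) - 135 = 444305 - 135 = 444170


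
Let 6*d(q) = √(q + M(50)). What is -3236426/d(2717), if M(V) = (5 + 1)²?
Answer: -19418556*√2753/2753 ≈ -3.7010e+5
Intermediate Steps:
M(V) = 36 (M(V) = 6² = 36)
d(q) = √(36 + q)/6 (d(q) = √(q + 36)/6 = √(36 + q)/6)
-3236426/d(2717) = -3236426*6/√(36 + 2717) = -3236426*6*√2753/2753 = -19418556*√2753/2753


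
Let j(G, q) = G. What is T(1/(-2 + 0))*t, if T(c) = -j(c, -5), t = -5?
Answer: -5/2 ≈ -2.5000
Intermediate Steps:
T(c) = -c
T(1/(-2 + 0))*t = -1/(-2 + 0)*(-5) = -1/(-2)*(-5) = -1*(-½)*(-5) = (½)*(-5) = -5/2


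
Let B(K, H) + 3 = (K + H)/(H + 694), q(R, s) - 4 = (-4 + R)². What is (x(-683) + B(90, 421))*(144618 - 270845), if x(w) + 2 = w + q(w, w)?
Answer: -66330178741922/1115 ≈ -5.9489e+10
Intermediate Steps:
q(R, s) = 4 + (-4 + R)²
x(w) = 2 + w + (-4 + w)² (x(w) = -2 + (w + (4 + (-4 + w)²)) = -2 + (4 + w + (-4 + w)²) = 2 + w + (-4 + w)²)
B(K, H) = -3 + (H + K)/(694 + H) (B(K, H) = -3 + (K + H)/(H + 694) = -3 + (H + K)/(694 + H))
(x(-683) + B(90, 421))*(144618 - 270845) = ((2 - 683 + (-4 - 683)²) + (-2082 + 90 - 2*421)/(694 + 421))*(144618 - 270845) = ((2 - 683 + (-687)²) + (-2082 + 90 - 842)/1115)*(-126227) = ((2 - 683 + 471969) + (1/1115)*(-2834))*(-126227) = (471288 - 2834/1115)*(-126227) = (525483286/1115)*(-126227) = -66330178741922/1115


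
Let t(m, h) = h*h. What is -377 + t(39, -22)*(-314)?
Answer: -152353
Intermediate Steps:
t(m, h) = h²
-377 + t(39, -22)*(-314) = -377 + (-22)²*(-314) = -377 + 484*(-314) = -377 - 151976 = -152353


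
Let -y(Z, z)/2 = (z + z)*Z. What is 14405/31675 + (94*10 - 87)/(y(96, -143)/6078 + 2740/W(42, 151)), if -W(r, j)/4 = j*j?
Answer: 125411953806022/1317558665745 ≈ 95.185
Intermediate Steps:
W(r, j) = -4*j² (W(r, j) = -4*j*j = -4*j²)
y(Z, z) = -4*Z*z (y(Z, z) = -2*(z + z)*Z = -2*2*z*Z = -4*Z*z)
14405/31675 + (94*10 - 87)/(y(96, -143)/6078 + 2740/W(42, 151)) = 14405/31675 + (94*10 - 87)/(-4*96*(-143)/6078 + 2740/((-4*151²))) = 14405*(1/31675) + (940 - 87)/(54912*(1/6078) + 2740/((-4*22801))) = 2881/6335 + 853/(9152/1013 + 2740/(-91204)) = 2881/6335 + 853/(9152/1013 + 2740*(-1/91204)) = 2881/6335 + 853/(9152/1013 - 685/22801) = 2881/6335 + 853/(207980847/23097413) = 2881/6335 + 853*(23097413/207980847) = 2881/6335 + 19702093289/207980847 = 125411953806022/1317558665745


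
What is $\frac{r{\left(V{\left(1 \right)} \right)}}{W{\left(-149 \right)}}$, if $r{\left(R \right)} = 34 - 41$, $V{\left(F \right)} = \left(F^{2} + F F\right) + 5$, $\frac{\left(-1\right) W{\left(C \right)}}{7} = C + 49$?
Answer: $- \frac{1}{100} \approx -0.01$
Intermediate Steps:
$W{\left(C \right)} = -343 - 7 C$ ($W{\left(C \right)} = - 7 \left(C + 49\right) = - 7 \left(49 + C\right) = -343 - 7 C$)
$V{\left(F \right)} = 5 + 2 F^{2}$ ($V{\left(F \right)} = \left(F^{2} + F^{2}\right) + 5 = 2 F^{2} + 5 = 5 + 2 F^{2}$)
$r{\left(R \right)} = -7$ ($r{\left(R \right)} = 34 - 41 = -7$)
$\frac{r{\left(V{\left(1 \right)} \right)}}{W{\left(-149 \right)}} = - \frac{7}{-343 - -1043} = - \frac{7}{-343 + 1043} = - \frac{7}{700} = \left(-7\right) \frac{1}{700} = - \frac{1}{100}$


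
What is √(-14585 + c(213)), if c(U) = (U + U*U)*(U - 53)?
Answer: √7278535 ≈ 2697.9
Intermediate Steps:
c(U) = (-53 + U)*(U + U²) (c(U) = (U + U²)*(-53 + U) = (-53 + U)*(U + U²))
√(-14585 + c(213)) = √(-14585 + 213*(-53 + 213² - 52*213)) = √(-14585 + 213*(-53 + 45369 - 11076)) = √(-14585 + 213*34240) = √(-14585 + 7293120) = √7278535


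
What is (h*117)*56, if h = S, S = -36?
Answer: -235872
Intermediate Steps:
h = -36
(h*117)*56 = -36*117*56 = -4212*56 = -235872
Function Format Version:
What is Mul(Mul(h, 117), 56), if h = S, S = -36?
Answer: -235872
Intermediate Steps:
h = -36
Mul(Mul(h, 117), 56) = Mul(Mul(-36, 117), 56) = Mul(-4212, 56) = -235872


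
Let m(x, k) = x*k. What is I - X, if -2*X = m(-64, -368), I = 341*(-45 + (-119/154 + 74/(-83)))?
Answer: -686663/166 ≈ -4136.5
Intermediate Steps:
I = -2641479/166 (I = 341*(-45 + (-119*1/154 + 74*(-1/83))) = 341*(-45 + (-17/22 - 74/83)) = 341*(-45 - 3039/1826) = 341*(-85209/1826) = -2641479/166 ≈ -15913.)
m(x, k) = k*x
X = -11776 (X = -(-184)*(-64) = -1/2*23552 = -11776)
I - X = -2641479/166 - 1*(-11776) = -2641479/166 + 11776 = -686663/166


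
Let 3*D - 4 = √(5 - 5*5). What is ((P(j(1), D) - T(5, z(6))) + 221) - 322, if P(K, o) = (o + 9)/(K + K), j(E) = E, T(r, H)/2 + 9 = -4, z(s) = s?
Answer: -419/6 + I*√5/3 ≈ -69.833 + 0.74536*I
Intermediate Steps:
D = 4/3 + 2*I*√5/3 (D = 4/3 + √(5 - 5*5)/3 = 4/3 + √(5 - 25)/3 = 4/3 + √(-20)/3 = 4/3 + (2*I*√5)/3 = 4/3 + 2*I*√5/3 ≈ 1.3333 + 1.4907*I)
T(r, H) = -26 (T(r, H) = -18 + 2*(-4) = -18 - 8 = -26)
P(K, o) = (9 + o)/(2*K) (P(K, o) = (9 + o)/((2*K)) = (9 + o)*(1/(2*K)) = (9 + o)/(2*K))
((P(j(1), D) - T(5, z(6))) + 221) - 322 = (((½)*(9 + (4/3 + 2*I*√5/3))/1 - 1*(-26)) + 221) - 322 = (((½)*1*(31/3 + 2*I*√5/3) + 26) + 221) - 322 = (((31/6 + I*√5/3) + 26) + 221) - 322 = ((187/6 + I*√5/3) + 221) - 322 = (1513/6 + I*√5/3) - 322 = -419/6 + I*√5/3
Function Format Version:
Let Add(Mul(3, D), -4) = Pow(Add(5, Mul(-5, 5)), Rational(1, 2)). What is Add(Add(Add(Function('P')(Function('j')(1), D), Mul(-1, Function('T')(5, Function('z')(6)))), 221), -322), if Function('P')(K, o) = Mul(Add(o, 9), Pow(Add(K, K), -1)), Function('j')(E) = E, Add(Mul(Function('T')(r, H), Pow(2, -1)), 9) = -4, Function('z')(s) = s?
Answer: Add(Rational(-419, 6), Mul(Rational(1, 3), I, Pow(5, Rational(1, 2)))) ≈ Add(-69.833, Mul(0.74536, I))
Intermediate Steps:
D = Add(Rational(4, 3), Mul(Rational(2, 3), I, Pow(5, Rational(1, 2)))) (D = Add(Rational(4, 3), Mul(Rational(1, 3), Pow(Add(5, Mul(-5, 5)), Rational(1, 2)))) = Add(Rational(4, 3), Mul(Rational(1, 3), Pow(Add(5, -25), Rational(1, 2)))) = Add(Rational(4, 3), Mul(Rational(1, 3), Pow(-20, Rational(1, 2)))) = Add(Rational(4, 3), Mul(Rational(1, 3), Mul(2, I, Pow(5, Rational(1, 2))))) = Add(Rational(4, 3), Mul(Rational(2, 3), I, Pow(5, Rational(1, 2)))) ≈ Add(1.3333, Mul(1.4907, I)))
Function('T')(r, H) = -26 (Function('T')(r, H) = Add(-18, Mul(2, -4)) = Add(-18, -8) = -26)
Function('P')(K, o) = Mul(Rational(1, 2), Pow(K, -1), Add(9, o)) (Function('P')(K, o) = Mul(Add(9, o), Pow(Mul(2, K), -1)) = Mul(Add(9, o), Mul(Rational(1, 2), Pow(K, -1))) = Mul(Rational(1, 2), Pow(K, -1), Add(9, o)))
Add(Add(Add(Function('P')(Function('j')(1), D), Mul(-1, Function('T')(5, Function('z')(6)))), 221), -322) = Add(Add(Add(Mul(Rational(1, 2), Pow(1, -1), Add(9, Add(Rational(4, 3), Mul(Rational(2, 3), I, Pow(5, Rational(1, 2)))))), Mul(-1, -26)), 221), -322) = Add(Add(Add(Mul(Rational(1, 2), 1, Add(Rational(31, 3), Mul(Rational(2, 3), I, Pow(5, Rational(1, 2))))), 26), 221), -322) = Add(Add(Add(Add(Rational(31, 6), Mul(Rational(1, 3), I, Pow(5, Rational(1, 2)))), 26), 221), -322) = Add(Add(Add(Rational(187, 6), Mul(Rational(1, 3), I, Pow(5, Rational(1, 2)))), 221), -322) = Add(Add(Rational(1513, 6), Mul(Rational(1, 3), I, Pow(5, Rational(1, 2)))), -322) = Add(Rational(-419, 6), Mul(Rational(1, 3), I, Pow(5, Rational(1, 2))))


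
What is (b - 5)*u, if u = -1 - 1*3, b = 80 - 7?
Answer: -272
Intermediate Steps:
b = 73
u = -4 (u = -1 - 3 = -4)
(b - 5)*u = (73 - 5)*(-4) = 68*(-4) = -272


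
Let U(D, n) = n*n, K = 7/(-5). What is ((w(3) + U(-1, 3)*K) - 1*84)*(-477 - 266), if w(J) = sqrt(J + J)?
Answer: 358869/5 - 743*sqrt(6) ≈ 69954.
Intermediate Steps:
w(J) = sqrt(2)*sqrt(J) (w(J) = sqrt(2*J) = sqrt(2)*sqrt(J))
K = -7/5 (K = 7*(-1/5) = -7/5 ≈ -1.4000)
U(D, n) = n**2
((w(3) + U(-1, 3)*K) - 1*84)*(-477 - 266) = ((sqrt(2)*sqrt(3) + 3**2*(-7/5)) - 1*84)*(-477 - 266) = ((sqrt(6) + 9*(-7/5)) - 84)*(-743) = ((sqrt(6) - 63/5) - 84)*(-743) = ((-63/5 + sqrt(6)) - 84)*(-743) = (-483/5 + sqrt(6))*(-743) = 358869/5 - 743*sqrt(6)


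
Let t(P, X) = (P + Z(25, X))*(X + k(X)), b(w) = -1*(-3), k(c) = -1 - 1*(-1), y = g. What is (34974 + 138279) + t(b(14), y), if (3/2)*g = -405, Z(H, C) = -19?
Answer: 177573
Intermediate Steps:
g = -270 (g = (⅔)*(-405) = -270)
y = -270
k(c) = 0 (k(c) = -1 + 1 = 0)
b(w) = 3
t(P, X) = X*(-19 + P) (t(P, X) = (P - 19)*(X + 0) = (-19 + P)*X = X*(-19 + P))
(34974 + 138279) + t(b(14), y) = (34974 + 138279) - 270*(-19 + 3) = 173253 - 270*(-16) = 173253 + 4320 = 177573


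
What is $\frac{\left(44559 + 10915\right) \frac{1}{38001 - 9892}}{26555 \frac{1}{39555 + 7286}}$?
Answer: $\frac{2598457634}{746434495} \approx 3.4812$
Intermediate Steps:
$\frac{\left(44559 + 10915\right) \frac{1}{38001 - 9892}}{26555 \frac{1}{39555 + 7286}} = \frac{55474 \cdot \frac{1}{28109}}{26555 \cdot \frac{1}{46841}} = \frac{55474}{28109 \cdot \frac{26555}{46841}} = \frac{55474}{28109} \cdot \frac{46841}{26555} = \frac{2598457634}{746434495}$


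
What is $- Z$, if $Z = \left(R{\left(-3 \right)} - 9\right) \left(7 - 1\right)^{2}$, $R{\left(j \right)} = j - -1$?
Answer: $396$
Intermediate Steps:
$R{\left(j \right)} = 1 + j$ ($R{\left(j \right)} = j + 1 = 1 + j$)
$Z = -396$ ($Z = \left(\left(1 - 3\right) - 9\right) \left(7 - 1\right)^{2} = \left(-2 - 9\right) 6^{2} = \left(-11\right) 36 = -396$)
$- Z = \left(-1\right) \left(-396\right) = 396$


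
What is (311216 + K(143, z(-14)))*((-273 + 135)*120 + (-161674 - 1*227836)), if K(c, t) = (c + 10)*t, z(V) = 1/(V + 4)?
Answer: -126369268249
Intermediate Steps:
z(V) = 1/(4 + V)
K(c, t) = t*(10 + c) (K(c, t) = (10 + c)*t = t*(10 + c))
(311216 + K(143, z(-14)))*((-273 + 135)*120 + (-161674 - 1*227836)) = (311216 + (10 + 143)/(4 - 14))*((-273 + 135)*120 + (-161674 - 1*227836)) = (311216 + 153/(-10))*(-138*120 + (-161674 - 227836)) = (311216 - ⅒*153)*(-16560 - 389510) = (311216 - 153/10)*(-406070) = (3112007/10)*(-406070) = -126369268249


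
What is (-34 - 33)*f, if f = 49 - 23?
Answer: -1742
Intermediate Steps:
f = 26
(-34 - 33)*f = (-34 - 33)*26 = -67*26 = -1742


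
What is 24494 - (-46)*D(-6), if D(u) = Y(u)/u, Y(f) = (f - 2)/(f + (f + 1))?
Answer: 808118/33 ≈ 24488.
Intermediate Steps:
Y(f) = (-2 + f)/(1 + 2*f) (Y(f) = (-2 + f)/(f + (1 + f)) = (-2 + f)/(1 + 2*f))
D(u) = (-2 + u)/(u*(1 + 2*u)) (D(u) = ((-2 + u)/(1 + 2*u))/u = (-2 + u)/(u*(1 + 2*u)))
24494 - (-46)*D(-6) = 24494 - (-46)*(-2 - 6)/((-6)*(1 + 2*(-6))) = 24494 - (-46)*(-1/6*(-8)/(1 - 12)) = 24494 - (-46)*(-1/6*(-8)/(-11)) = 24494 - (-46)*(-1/6*(-1/11)*(-8)) = 24494 - (-46)*(-4)/33 = 24494 - 1*184/33 = 24494 - 184/33 = 808118/33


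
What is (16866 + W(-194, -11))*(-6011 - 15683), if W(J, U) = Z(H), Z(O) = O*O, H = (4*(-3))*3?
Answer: -394006428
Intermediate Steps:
H = -36 (H = -12*3 = -36)
Z(O) = O²
W(J, U) = 1296 (W(J, U) = (-36)² = 1296)
(16866 + W(-194, -11))*(-6011 - 15683) = (16866 + 1296)*(-6011 - 15683) = 18162*(-21694) = -394006428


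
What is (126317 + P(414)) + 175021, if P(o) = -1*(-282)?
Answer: 301620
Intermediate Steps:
P(o) = 282
(126317 + P(414)) + 175021 = (126317 + 282) + 175021 = 126599 + 175021 = 301620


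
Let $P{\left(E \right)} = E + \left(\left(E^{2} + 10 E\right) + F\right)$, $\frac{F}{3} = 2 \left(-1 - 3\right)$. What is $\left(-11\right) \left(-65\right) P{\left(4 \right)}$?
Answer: $25740$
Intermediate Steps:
$F = -24$ ($F = 3 \cdot 2 \left(-1 - 3\right) = 3 \cdot 2 \left(-4\right) = 3 \left(-8\right) = -24$)
$P{\left(E \right)} = -24 + E^{2} + 11 E$ ($P{\left(E \right)} = E - \left(24 - E^{2} - 10 E\right) = E + \left(-24 + E^{2} + 10 E\right) = -24 + E^{2} + 11 E$)
$\left(-11\right) \left(-65\right) P{\left(4 \right)} = \left(-11\right) \left(-65\right) \left(-24 + 4^{2} + 11 \cdot 4\right) = 715 \left(-24 + 16 + 44\right) = 715 \cdot 36 = 25740$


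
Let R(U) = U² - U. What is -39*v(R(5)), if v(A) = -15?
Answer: 585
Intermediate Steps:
-39*v(R(5)) = -39*(-15) = 585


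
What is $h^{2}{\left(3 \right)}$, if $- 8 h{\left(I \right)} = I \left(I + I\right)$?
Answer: $\frac{81}{16} \approx 5.0625$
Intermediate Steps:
$h{\left(I \right)} = - \frac{I^{2}}{4}$ ($h{\left(I \right)} = - \frac{I \left(I + I\right)}{8} = - \frac{I 2 I}{8} = - \frac{2 I^{2}}{8} = - \frac{I^{2}}{4}$)
$h^{2}{\left(3 \right)} = \left(- \frac{3^{2}}{4}\right)^{2} = \left(\left(- \frac{1}{4}\right) 9\right)^{2} = \left(- \frac{9}{4}\right)^{2} = \frac{81}{16}$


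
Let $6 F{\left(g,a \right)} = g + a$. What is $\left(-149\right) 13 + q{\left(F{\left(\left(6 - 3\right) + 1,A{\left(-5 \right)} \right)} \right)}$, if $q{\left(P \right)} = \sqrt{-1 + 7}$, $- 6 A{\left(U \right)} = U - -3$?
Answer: $-1937 + \sqrt{6} \approx -1934.6$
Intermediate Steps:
$A{\left(U \right)} = - \frac{1}{2} - \frac{U}{6}$ ($A{\left(U \right)} = - \frac{U - -3}{6} = - \frac{U + 3}{6} = - \frac{3 + U}{6} = - \frac{1}{2} - \frac{U}{6}$)
$F{\left(g,a \right)} = \frac{a}{6} + \frac{g}{6}$ ($F{\left(g,a \right)} = \frac{g + a}{6} = \frac{a + g}{6} = \frac{a}{6} + \frac{g}{6}$)
$q{\left(P \right)} = \sqrt{6}$
$\left(-149\right) 13 + q{\left(F{\left(\left(6 - 3\right) + 1,A{\left(-5 \right)} \right)} \right)} = \left(-149\right) 13 + \sqrt{6} = -1937 + \sqrt{6}$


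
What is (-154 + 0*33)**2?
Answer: 23716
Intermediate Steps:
(-154 + 0*33)**2 = (-154 + 0)**2 = (-154)**2 = 23716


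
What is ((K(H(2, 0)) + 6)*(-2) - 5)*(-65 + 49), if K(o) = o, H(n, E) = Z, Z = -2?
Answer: 208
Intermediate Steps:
H(n, E) = -2
((K(H(2, 0)) + 6)*(-2) - 5)*(-65 + 49) = ((-2 + 6)*(-2) - 5)*(-65 + 49) = (4*(-2) - 5)*(-16) = (-8 - 5)*(-16) = -13*(-16) = 208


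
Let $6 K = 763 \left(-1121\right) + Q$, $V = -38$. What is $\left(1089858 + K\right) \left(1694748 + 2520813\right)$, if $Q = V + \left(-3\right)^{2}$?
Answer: $3993398124926$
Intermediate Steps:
$Q = -29$ ($Q = -38 + \left(-3\right)^{2} = -38 + 9 = -29$)
$K = - \frac{427676}{3}$ ($K = \frac{763 \left(-1121\right) - 29}{6} = \frac{-855323 - 29}{6} = \frac{1}{6} \left(-855352\right) = - \frac{427676}{3} \approx -1.4256 \cdot 10^{5}$)
$\left(1089858 + K\right) \left(1694748 + 2520813\right) = \left(1089858 - \frac{427676}{3}\right) \left(1694748 + 2520813\right) = \frac{2841898}{3} \cdot 4215561 = 3993398124926$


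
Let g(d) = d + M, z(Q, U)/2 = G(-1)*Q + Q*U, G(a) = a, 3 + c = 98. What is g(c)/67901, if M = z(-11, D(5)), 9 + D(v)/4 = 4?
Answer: 557/67901 ≈ 0.0082031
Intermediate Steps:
c = 95 (c = -3 + 98 = 95)
D(v) = -20 (D(v) = -36 + 4*4 = -36 + 16 = -20)
z(Q, U) = -2*Q + 2*Q*U (z(Q, U) = 2*(-Q + Q*U) = -2*Q + 2*Q*U)
M = 462 (M = 2*(-11)*(-1 - 20) = 2*(-11)*(-21) = 462)
g(d) = 462 + d (g(d) = d + 462 = 462 + d)
g(c)/67901 = (462 + 95)/67901 = 557*(1/67901) = 557/67901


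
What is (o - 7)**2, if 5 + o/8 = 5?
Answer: 49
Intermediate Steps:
o = 0 (o = -40 + 8*5 = -40 + 40 = 0)
(o - 7)**2 = (0 - 7)**2 = (-7)**2 = 49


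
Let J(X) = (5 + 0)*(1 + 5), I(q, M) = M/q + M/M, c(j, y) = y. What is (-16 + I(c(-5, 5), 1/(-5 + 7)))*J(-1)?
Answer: -447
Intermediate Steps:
I(q, M) = 1 + M/q (I(q, M) = M/q + 1 = 1 + M/q)
J(X) = 30 (J(X) = 5*6 = 30)
(-16 + I(c(-5, 5), 1/(-5 + 7)))*J(-1) = (-16 + (1/(-5 + 7) + 5)/5)*30 = (-16 + (1/2 + 5)/5)*30 = (-16 + (1/5)*(11/2))*30 = (-16 + 11/10)*30 = -149/10*30 = -447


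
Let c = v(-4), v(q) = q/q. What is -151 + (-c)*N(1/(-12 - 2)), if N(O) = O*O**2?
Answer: -414343/2744 ≈ -151.00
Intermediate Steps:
v(q) = 1
c = 1
N(O) = O**3
-151 + (-c)*N(1/(-12 - 2)) = -151 + (-1*1)*(1/(-12 - 2))**3 = -151 - (1/(-14))**3 = -151 - (-1/14)**3 = -151 - 1*(-1/2744) = -151 + 1/2744 = -414343/2744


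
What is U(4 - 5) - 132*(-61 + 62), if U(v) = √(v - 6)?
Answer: -132 + I*√7 ≈ -132.0 + 2.6458*I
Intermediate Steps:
U(v) = √(-6 + v)
U(4 - 5) - 132*(-61 + 62) = √(-6 + (4 - 5)) - 132*(-61 + 62) = √(-6 - 1) - 132*1 = √(-7) - 132 = I*√7 - 132 = -132 + I*√7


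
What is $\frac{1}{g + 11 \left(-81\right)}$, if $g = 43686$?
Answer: $\frac{1}{42795} \approx 2.3367 \cdot 10^{-5}$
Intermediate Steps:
$\frac{1}{g + 11 \left(-81\right)} = \frac{1}{43686 + 11 \left(-81\right)} = \frac{1}{43686 - 891} = \frac{1}{42795}$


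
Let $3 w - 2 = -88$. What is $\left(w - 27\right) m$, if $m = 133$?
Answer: $- \frac{22211}{3} \approx -7403.7$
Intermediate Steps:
$w = - \frac{86}{3}$ ($w = \frac{2}{3} + \frac{1}{3} \left(-88\right) = \frac{2}{3} - \frac{88}{3} = - \frac{86}{3} \approx -28.667$)
$\left(w - 27\right) m = \left(- \frac{86}{3} - 27\right) 133 = \left(- \frac{167}{3}\right) 133 = - \frac{22211}{3}$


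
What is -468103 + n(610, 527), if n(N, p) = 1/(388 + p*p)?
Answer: -130187402050/278117 ≈ -4.6810e+5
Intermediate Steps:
n(N, p) = 1/(388 + p²)
-468103 + n(610, 527) = -468103 + 1/(388 + 527²) = -468103 + 1/(388 + 277729) = -468103 + 1/278117 = -130187402050/278117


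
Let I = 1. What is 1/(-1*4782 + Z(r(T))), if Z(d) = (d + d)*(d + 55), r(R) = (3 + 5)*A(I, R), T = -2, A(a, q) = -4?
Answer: -1/6254 ≈ -0.00015990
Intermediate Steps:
r(R) = -32 (r(R) = (3 + 5)*(-4) = 8*(-4) = -32)
Z(d) = 2*d*(55 + d) (Z(d) = (2*d)*(55 + d) = 2*d*(55 + d))
1/(-1*4782 + Z(r(T))) = 1/(-1*4782 + 2*(-32)*(55 - 32)) = 1/(-4782 + 2*(-32)*23) = 1/(-4782 - 1472) = 1/(-6254) = -1/6254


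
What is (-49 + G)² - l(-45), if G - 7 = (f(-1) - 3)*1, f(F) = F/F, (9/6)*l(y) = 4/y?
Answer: 261368/135 ≈ 1936.1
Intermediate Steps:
l(y) = 8/(3*y) (l(y) = 2*(4/y)/3 = 8/(3*y))
f(F) = 1
G = 5 (G = 7 + (1 - 3)*1 = 7 - 2*1 = 7 - 2 = 5)
(-49 + G)² - l(-45) = (-49 + 5)² - 8/(3*(-45)) = (-44)² - 8*(-1)/(3*45) = 1936 - 1*(-8/135) = 1936 + 8/135 = 261368/135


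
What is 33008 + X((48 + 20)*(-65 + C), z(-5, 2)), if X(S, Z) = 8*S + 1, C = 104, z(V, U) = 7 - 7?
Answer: 54225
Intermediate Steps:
z(V, U) = 0
X(S, Z) = 1 + 8*S
33008 + X((48 + 20)*(-65 + C), z(-5, 2)) = 33008 + (1 + 8*((48 + 20)*(-65 + 104))) = 33008 + (1 + 8*(68*39)) = 33008 + (1 + 8*2652) = 33008 + (1 + 21216) = 33008 + 21217 = 54225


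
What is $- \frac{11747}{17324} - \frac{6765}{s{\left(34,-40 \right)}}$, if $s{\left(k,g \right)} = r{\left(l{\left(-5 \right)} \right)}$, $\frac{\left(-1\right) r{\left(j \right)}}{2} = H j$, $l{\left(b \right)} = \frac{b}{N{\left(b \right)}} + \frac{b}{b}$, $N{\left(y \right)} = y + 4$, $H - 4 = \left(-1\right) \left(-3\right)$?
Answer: $\frac{2421044}{30317} \approx 79.858$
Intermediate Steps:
$H = 7$ ($H = 4 - -3 = 4 + 3 = 7$)
$N{\left(y \right)} = 4 + y$
$l{\left(b \right)} = 1 + \frac{b}{4 + b}$ ($l{\left(b \right)} = \frac{b}{4 + b} + \frac{b}{b} = \frac{b}{4 + b} + 1 = 1 + \frac{b}{4 + b}$)
$r{\left(j \right)} = - 14 j$ ($r{\left(j \right)} = - 2 \cdot 7 j = - 14 j$)
$s{\left(k,g \right)} = -84$ ($s{\left(k,g \right)} = - 14 \frac{2 \left(2 - 5\right)}{4 - 5} = - 14 \cdot 2 \frac{1}{-1} \left(-3\right) = - 14 \cdot 2 \left(-1\right) \left(-3\right) = \left(-14\right) 6 = -84$)
$- \frac{11747}{17324} - \frac{6765}{s{\left(34,-40 \right)}} = - \frac{11747}{17324} - \frac{6765}{-84} = \left(-11747\right) \frac{1}{17324} - - \frac{2255}{28} = - \frac{11747}{17324} + \frac{2255}{28} = \frac{2421044}{30317}$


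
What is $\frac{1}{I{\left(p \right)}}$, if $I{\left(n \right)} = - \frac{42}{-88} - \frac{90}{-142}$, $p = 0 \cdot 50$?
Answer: $\frac{3124}{3471} \approx 0.90003$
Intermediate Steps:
$p = 0$
$I{\left(n \right)} = \frac{3471}{3124}$ ($I{\left(n \right)} = \left(-42\right) \left(- \frac{1}{88}\right) - - \frac{45}{71} = \frac{21}{44} + \frac{45}{71} = \frac{3471}{3124}$)
$\frac{1}{I{\left(p \right)}} = \frac{1}{\frac{3471}{3124}} = \frac{3124}{3471}$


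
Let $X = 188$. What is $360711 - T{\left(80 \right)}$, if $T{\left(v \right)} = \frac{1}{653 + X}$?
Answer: $\frac{303357950}{841} \approx 3.6071 \cdot 10^{5}$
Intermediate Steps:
$T{\left(v \right)} = \frac{1}{841}$ ($T{\left(v \right)} = \frac{1}{653 + 188} = \frac{1}{841}$)
$360711 - T{\left(80 \right)} = 360711 - \frac{1}{841} = \frac{303357950}{841}$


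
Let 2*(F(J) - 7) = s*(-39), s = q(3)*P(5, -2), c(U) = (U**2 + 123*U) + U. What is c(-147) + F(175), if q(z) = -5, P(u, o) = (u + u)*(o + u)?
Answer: 6313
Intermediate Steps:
P(u, o) = 2*u*(o + u) (P(u, o) = (2*u)*(o + u) = 2*u*(o + u))
c(U) = U**2 + 124*U
s = -150 (s = -10*5*(-2 + 5) = -10*5*3 = -5*30 = -150)
F(J) = 2932 (F(J) = 7 + (-150*(-39))/2 = 7 + (1/2)*5850 = 7 + 2925 = 2932)
c(-147) + F(175) = -147*(124 - 147) + 2932 = -147*(-23) + 2932 = 3381 + 2932 = 6313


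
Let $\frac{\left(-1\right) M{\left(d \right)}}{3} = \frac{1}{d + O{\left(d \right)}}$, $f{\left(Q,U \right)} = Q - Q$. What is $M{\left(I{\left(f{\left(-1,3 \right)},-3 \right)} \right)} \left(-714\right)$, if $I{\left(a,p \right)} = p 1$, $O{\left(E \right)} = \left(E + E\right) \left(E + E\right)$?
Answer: $\frac{714}{11} \approx 64.909$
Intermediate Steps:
$O{\left(E \right)} = 4 E^{2}$ ($O{\left(E \right)} = 2 E 2 E = 4 E^{2}$)
$f{\left(Q,U \right)} = 0$
$I{\left(a,p \right)} = p$
$M{\left(d \right)} = - \frac{3}{d + 4 d^{2}}$
$M{\left(I{\left(f{\left(-1,3 \right)},-3 \right)} \right)} \left(-714\right) = - \frac{3}{\left(-3\right) \left(1 + 4 \left(-3\right)\right)} \left(-714\right) = \left(-3\right) \left(- \frac{1}{3}\right) \frac{1}{1 - 12} \left(-714\right) = \left(-3\right) \left(- \frac{1}{3}\right) \frac{1}{-11} \left(-714\right) = \left(-3\right) \left(- \frac{1}{3}\right) \left(- \frac{1}{11}\right) \left(-714\right) = \left(- \frac{1}{11}\right) \left(-714\right) = \frac{714}{11}$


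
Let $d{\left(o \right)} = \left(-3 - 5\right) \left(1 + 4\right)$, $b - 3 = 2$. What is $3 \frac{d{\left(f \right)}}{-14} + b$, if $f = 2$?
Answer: $\frac{95}{7} \approx 13.571$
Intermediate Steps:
$b = 5$ ($b = 3 + 2 = 5$)
$d{\left(o \right)} = -40$ ($d{\left(o \right)} = \left(-8\right) 5 = -40$)
$3 \frac{d{\left(f \right)}}{-14} + b = 3 \left(- \frac{40}{-14}\right) + 5 = 3 \left(\left(-40\right) \left(- \frac{1}{14}\right)\right) + 5 = 3 \cdot \frac{20}{7} + 5 = \frac{60}{7} + 5 = \frac{95}{7}$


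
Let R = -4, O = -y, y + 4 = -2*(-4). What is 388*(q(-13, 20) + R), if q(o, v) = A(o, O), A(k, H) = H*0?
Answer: -1552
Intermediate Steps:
y = 4 (y = -4 - 2*(-4) = -4 + 8 = 4)
O = -4 (O = -1*4 = -4)
A(k, H) = 0
q(o, v) = 0
388*(q(-13, 20) + R) = 388*(0 - 4) = 388*(-4) = -1552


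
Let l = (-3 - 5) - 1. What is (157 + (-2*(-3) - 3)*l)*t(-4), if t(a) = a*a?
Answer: 2080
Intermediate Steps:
l = -9 (l = -8 - 1 = -9)
t(a) = a²
(157 + (-2*(-3) - 3)*l)*t(-4) = (157 + (-2*(-3) - 3)*(-9))*(-4)² = (157 + (6 - 3)*(-9))*16 = (157 + 3*(-9))*16 = (157 - 27)*16 = 130*16 = 2080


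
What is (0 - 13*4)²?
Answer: 2704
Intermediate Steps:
(0 - 13*4)² = (0 - 52)² = (-52)² = 2704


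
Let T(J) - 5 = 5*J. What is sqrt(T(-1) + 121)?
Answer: 11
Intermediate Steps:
T(J) = 5 + 5*J
sqrt(T(-1) + 121) = sqrt((5 + 5*(-1)) + 121) = sqrt((5 - 5) + 121) = sqrt(0 + 121) = sqrt(121) = 11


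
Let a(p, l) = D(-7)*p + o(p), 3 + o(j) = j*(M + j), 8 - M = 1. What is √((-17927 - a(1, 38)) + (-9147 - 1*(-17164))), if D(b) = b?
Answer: 2*I*√2477 ≈ 99.539*I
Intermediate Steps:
M = 7 (M = 8 - 1*1 = 8 - 1 = 7)
o(j) = -3 + j*(7 + j)
a(p, l) = -3 + p² (a(p, l) = -7*p + (-3 + p² + 7*p) = -3 + p²)
√((-17927 - a(1, 38)) + (-9147 - 1*(-17164))) = √((-17927 - (-3 + 1²)) + (-9147 - 1*(-17164))) = √((-17927 - (-3 + 1)) + (-9147 + 17164)) = √((-17927 - 1*(-2)) + 8017) = √((-17927 + 2) + 8017) = √(-17925 + 8017) = √(-9908) = 2*I*√2477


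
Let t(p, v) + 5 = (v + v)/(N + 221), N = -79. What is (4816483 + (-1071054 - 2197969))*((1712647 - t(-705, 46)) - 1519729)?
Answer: 21196313233020/71 ≈ 2.9854e+11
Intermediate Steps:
t(p, v) = -5 + v/71 (t(p, v) = -5 + (v + v)/(-79 + 221) = -5 + (2*v)/142 = -5 + (2*v)*(1/142) = -5 + v/71)
(4816483 + (-1071054 - 2197969))*((1712647 - t(-705, 46)) - 1519729) = (4816483 + (-1071054 - 2197969))*((1712647 - (-5 + (1/71)*46)) - 1519729) = (4816483 - 3269023)*((1712647 - (-5 + 46/71)) - 1519729) = 1547460*((1712647 - 1*(-309/71)) - 1519729) = 1547460*((1712647 + 309/71) - 1519729) = 1547460*(121598246/71 - 1519729) = 1547460*(13697487/71) = 21196313233020/71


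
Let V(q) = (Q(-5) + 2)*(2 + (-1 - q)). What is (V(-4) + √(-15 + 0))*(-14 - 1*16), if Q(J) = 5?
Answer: -1050 - 30*I*√15 ≈ -1050.0 - 116.19*I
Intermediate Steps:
V(q) = 7 - 7*q (V(q) = (5 + 2)*(2 + (-1 - q)) = 7*(1 - q) = 7 - 7*q)
(V(-4) + √(-15 + 0))*(-14 - 1*16) = ((7 - 7*(-4)) + √(-15 + 0))*(-14 - 1*16) = ((7 + 28) + √(-15))*(-14 - 16) = (35 + I*√15)*(-30) = -1050 - 30*I*√15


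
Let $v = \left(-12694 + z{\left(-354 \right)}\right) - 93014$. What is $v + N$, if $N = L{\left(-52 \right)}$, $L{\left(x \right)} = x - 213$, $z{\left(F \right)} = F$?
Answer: $-106327$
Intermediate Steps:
$L{\left(x \right)} = -213 + x$ ($L{\left(x \right)} = x - 213 = -213 + x$)
$N = -265$ ($N = -213 - 52 = -265$)
$v = -106062$ ($v = \left(-12694 - 354\right) - 93014 = -13048 - 93014 = -106062$)
$v + N = -106062 - 265 = -106327$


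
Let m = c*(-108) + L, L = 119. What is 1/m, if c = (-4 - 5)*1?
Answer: 1/1091 ≈ 0.00091659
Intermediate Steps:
c = -9 (c = -9*1 = -9)
m = 1091 (m = -9*(-108) + 119 = 972 + 119 = 1091)
1/m = 1/1091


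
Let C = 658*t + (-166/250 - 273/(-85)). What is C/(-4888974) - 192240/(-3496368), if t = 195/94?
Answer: 41396545561951/756750229659750 ≈ 0.054703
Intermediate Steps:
t = 195/94 (t = 195*(1/94) = 195/94 ≈ 2.0745)
C = 2906039/2125 (C = 658*(195/94) + (-166/250 - 273/(-85)) = 1365 + (-166*1/250 - 273*(-1/85)) = 1365 + (-83/125 + 273/85) = 1365 + 5414/2125 = 2906039/2125 ≈ 1367.5)
C/(-4888974) - 192240/(-3496368) = (2906039/2125)/(-4888974) - 192240/(-3496368) = (2906039/2125)*(-1/4888974) - 192240*(-1/3496368) = -2906039/10389069750 + 4005/72841 = 41396545561951/756750229659750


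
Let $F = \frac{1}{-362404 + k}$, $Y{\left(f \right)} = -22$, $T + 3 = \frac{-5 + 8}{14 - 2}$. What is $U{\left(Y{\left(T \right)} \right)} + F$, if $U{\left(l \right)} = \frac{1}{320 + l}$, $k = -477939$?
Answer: $\frac{840045}{250422214} \approx 0.0033545$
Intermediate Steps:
$T = - \frac{11}{4}$ ($T = -3 + \frac{-5 + 8}{14 - 2} = -3 + \frac{3}{12} = -3 + 3 \cdot \frac{1}{12} = -3 + \frac{1}{4} = - \frac{11}{4} \approx -2.75$)
$F = - \frac{1}{840343}$ ($F = \frac{1}{-362404 - 477939} = \frac{1}{-840343} = - \frac{1}{840343} \approx -1.19 \cdot 10^{-6}$)
$U{\left(Y{\left(T \right)} \right)} + F = \frac{1}{320 - 22} - \frac{1}{840343} = \frac{1}{298} - \frac{1}{840343} = \frac{840045}{250422214}$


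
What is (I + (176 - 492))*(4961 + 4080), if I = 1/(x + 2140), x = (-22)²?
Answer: -7496643503/2624 ≈ -2.8570e+6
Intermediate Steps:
x = 484
I = 1/2624 (I = 1/(484 + 2140) = 1/2624 ≈ 0.00038110)
(I + (176 - 492))*(4961 + 4080) = (1/2624 + (176 - 492))*(4961 + 4080) = (1/2624 - 316)*9041 = -829183/2624*9041 = -7496643503/2624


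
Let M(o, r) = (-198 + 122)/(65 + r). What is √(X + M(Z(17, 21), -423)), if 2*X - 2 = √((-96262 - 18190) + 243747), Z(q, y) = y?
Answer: √(155372 + 64082*√129295)/358 ≈ 13.454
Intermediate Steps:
M(o, r) = -76/(65 + r)
X = 1 + √129295/2 (X = 1 + √((-96262 - 18190) + 243747)/2 = 1 + √(-114452 + 243747)/2 = 1 + √129295/2 ≈ 180.79)
√(X + M(Z(17, 21), -423)) = √((1 + √129295/2) - 76/(65 - 423)) = √((1 + √129295/2) - 76/(-358)) = √((1 + √129295/2) - 76*(-1/358)) = √((1 + √129295/2) + 38/179) = √(217/179 + √129295/2)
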